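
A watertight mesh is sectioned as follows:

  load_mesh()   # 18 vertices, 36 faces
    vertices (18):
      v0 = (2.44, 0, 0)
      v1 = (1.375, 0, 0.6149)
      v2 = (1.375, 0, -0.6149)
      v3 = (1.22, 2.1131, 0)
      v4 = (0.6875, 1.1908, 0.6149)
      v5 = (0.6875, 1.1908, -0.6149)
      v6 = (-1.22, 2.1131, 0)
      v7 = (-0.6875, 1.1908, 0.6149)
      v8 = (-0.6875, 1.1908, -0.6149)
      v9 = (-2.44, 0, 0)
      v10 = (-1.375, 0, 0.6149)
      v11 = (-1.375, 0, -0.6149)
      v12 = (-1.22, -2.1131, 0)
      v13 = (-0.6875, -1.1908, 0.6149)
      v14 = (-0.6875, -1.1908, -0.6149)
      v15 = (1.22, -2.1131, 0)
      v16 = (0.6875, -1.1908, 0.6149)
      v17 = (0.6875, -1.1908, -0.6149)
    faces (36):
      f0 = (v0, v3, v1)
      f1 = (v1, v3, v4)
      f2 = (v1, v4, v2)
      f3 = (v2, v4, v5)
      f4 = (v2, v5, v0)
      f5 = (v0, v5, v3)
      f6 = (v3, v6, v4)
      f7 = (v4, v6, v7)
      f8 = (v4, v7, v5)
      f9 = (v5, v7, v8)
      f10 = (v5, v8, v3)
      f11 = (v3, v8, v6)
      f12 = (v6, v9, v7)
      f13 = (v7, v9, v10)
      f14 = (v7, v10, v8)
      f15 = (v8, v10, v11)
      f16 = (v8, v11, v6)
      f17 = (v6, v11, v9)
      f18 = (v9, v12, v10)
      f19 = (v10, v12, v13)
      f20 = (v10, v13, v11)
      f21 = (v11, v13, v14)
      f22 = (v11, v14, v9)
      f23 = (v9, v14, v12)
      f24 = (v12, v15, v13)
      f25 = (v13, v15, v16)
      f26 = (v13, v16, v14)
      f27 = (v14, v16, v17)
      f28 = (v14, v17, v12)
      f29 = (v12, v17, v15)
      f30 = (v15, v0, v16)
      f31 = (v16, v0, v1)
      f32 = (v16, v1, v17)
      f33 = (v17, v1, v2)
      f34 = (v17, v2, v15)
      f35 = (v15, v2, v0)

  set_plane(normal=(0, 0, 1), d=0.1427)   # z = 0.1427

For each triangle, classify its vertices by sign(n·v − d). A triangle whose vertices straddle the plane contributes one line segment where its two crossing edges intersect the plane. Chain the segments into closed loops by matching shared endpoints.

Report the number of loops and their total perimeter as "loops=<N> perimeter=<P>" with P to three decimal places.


Straddling triangles (24 of 36):
  (v0,v3,v1) [--+] → (1.25597, 1.62271, 0.1427)–(2.19285, 0, 0.1427)  len=1.8737
  (v1,v3,v4) [+-+] → (1.25597, 1.62271, 0.1427)–(1.09642, 1.89906, 0.1427)  len=0.3191
  (v1,v4,v2) [++-] → (0.951476, 0.733575, 0.1427)–(1.375, 0, 0.1427)  len=0.8471
  (v2,v4,v5) [-+-] → (0.951476, 0.733575, 0.1427)–(0.6875, 1.1908, 0.1427)  len=0.5280
  (v3,v6,v4) [--+] → (-0.777326, 1.89906, 0.1427)–(1.09642, 1.89906, 0.1427)  len=1.8737
  (v4,v6,v7) [+-+] → (-0.777326, 1.89906, 0.1427)–(-1.09642, 1.89906, 0.1427)  len=0.3191
  (v4,v7,v5) [++-] → (-0.159548, 1.1908, 0.1427)–(0.6875, 1.1908, 0.1427)  len=0.8470
  (v5,v7,v8) [-+-] → (-0.159548, 1.1908, 0.1427)–(-0.6875, 1.1908, 0.1427)  len=0.5280
  (v6,v9,v7) [--+] → (-2.0333, 0.276349, 0.1427)–(-1.09642, 1.89906, 0.1427)  len=1.8737
  (v7,v9,v10) [+-+] → (-2.0333, 0.276349, 0.1427)–(-2.19285, 0, 0.1427)  len=0.3191
  (v7,v10,v8) [++-] → (-1.11102, 0.457225, 0.1427)–(-0.6875, 1.1908, 0.1427)  len=0.8471
  (v8,v10,v11) [-+-] → (-1.11102, 0.457225, 0.1427)–(-1.375, 0, 0.1427)  len=0.5280
  (v9,v12,v10) [--+] → (-1.25597, -1.62271, 0.1427)–(-2.19285, 0, 0.1427)  len=1.8737
  (v10,v12,v13) [+-+] → (-1.25597, -1.62271, 0.1427)–(-1.09642, -1.89906, 0.1427)  len=0.3191
  (v10,v13,v11) [++-] → (-0.951476, -0.733575, 0.1427)–(-1.375, 0, 0.1427)  len=0.8471
  (v11,v13,v14) [-+-] → (-0.951476, -0.733575, 0.1427)–(-0.6875, -1.1908, 0.1427)  len=0.5280
  (v12,v15,v13) [--+] → (0.777326, -1.89906, 0.1427)–(-1.09642, -1.89906, 0.1427)  len=1.8737
  (v13,v15,v16) [+-+] → (0.777326, -1.89906, 0.1427)–(1.09642, -1.89906, 0.1427)  len=0.3191
  (v13,v16,v14) [++-] → (0.159548, -1.1908, 0.1427)–(-0.6875, -1.1908, 0.1427)  len=0.8470
  (v14,v16,v17) [-+-] → (0.159548, -1.1908, 0.1427)–(0.6875, -1.1908, 0.1427)  len=0.5280
  (v15,v0,v16) [--+] → (2.0333, -0.276349, 0.1427)–(1.09642, -1.89906, 0.1427)  len=1.8737
  (v16,v0,v1) [+-+] → (2.0333, -0.276349, 0.1427)–(2.19285, 0, 0.1427)  len=0.3191
  (v16,v1,v17) [++-] → (1.11102, -0.457225, 0.1427)–(0.6875, -1.1908, 0.1427)  len=0.8471
  (v17,v1,v2) [-+-] → (1.11102, -0.457225, 0.1427)–(1.375, 0, 0.1427)  len=0.5280

Chained into 2 loop(s):
  loop 1: 12 segments, perimeter = 13.1571
  loop 2: 12 segments, perimeter = 8.2501
Total perimeter = 21.407

loops=2 perimeter=21.407


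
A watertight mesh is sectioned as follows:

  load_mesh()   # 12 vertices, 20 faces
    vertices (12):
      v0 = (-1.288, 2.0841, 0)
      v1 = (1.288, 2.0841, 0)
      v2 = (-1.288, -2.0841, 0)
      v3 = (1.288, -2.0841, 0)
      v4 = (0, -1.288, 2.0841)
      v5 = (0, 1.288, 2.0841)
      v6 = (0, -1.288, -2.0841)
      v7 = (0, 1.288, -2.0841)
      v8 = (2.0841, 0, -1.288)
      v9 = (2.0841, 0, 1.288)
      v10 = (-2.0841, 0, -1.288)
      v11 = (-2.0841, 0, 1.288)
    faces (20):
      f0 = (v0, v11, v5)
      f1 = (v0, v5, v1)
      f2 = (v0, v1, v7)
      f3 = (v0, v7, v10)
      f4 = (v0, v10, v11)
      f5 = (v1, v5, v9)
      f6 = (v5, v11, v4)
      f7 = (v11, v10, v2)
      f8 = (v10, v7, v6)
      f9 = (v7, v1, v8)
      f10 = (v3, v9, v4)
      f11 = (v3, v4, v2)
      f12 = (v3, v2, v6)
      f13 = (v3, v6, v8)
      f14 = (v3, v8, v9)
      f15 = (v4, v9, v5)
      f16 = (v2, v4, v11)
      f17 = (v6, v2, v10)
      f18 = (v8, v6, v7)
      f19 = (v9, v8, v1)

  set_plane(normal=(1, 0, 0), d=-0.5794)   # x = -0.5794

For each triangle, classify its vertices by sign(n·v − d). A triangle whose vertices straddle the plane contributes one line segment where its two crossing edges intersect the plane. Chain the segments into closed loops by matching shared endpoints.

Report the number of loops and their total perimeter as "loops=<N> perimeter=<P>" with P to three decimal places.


loops=1 perimeter=12.681

Straddling triangles (10 of 20):
  (v0,v11,v5) [--+] → (-0.5794, 0.929924, 1.86278)–(-0.5794, 1.64612, 1.14658)  len=1.0129
  (v0,v5,v1) [-++] → (-0.5794, 1.64612, 1.14658)–(-0.5794, 2.0841, 0)  len=1.2274
  (v0,v1,v7) [-++] → (-0.5794, 2.0841, 0)–(-0.5794, 1.64612, -1.14658)  len=1.2274
  (v0,v7,v10) [-+-] → (-0.5794, 1.64612, -1.14658)–(-0.5794, 0.929924, -1.86278)  len=1.0129
  (v5,v11,v4) [+-+] → (-0.5794, 0.929924, 1.86278)–(-0.5794, -0.929924, 1.86278)  len=1.8598
  (v10,v7,v6) [-++] → (-0.5794, 0.929924, -1.86278)–(-0.5794, -0.929924, -1.86278)  len=1.8598
  (v3,v4,v2) [++-] → (-0.5794, -1.64612, 1.14658)–(-0.5794, -2.0841, 0)  len=1.2274
  (v3,v2,v6) [+-+] → (-0.5794, -2.0841, 0)–(-0.5794, -1.64612, -1.14658)  len=1.2274
  (v2,v4,v11) [-+-] → (-0.5794, -1.64612, 1.14658)–(-0.5794, -0.929924, 1.86278)  len=1.0129
  (v6,v2,v10) [+--] → (-0.5794, -1.64612, -1.14658)–(-0.5794, -0.929924, -1.86278)  len=1.0129

Chained into 1 loop(s):
  loop 1: 10 segments, perimeter = 12.6807
Total perimeter = 12.681


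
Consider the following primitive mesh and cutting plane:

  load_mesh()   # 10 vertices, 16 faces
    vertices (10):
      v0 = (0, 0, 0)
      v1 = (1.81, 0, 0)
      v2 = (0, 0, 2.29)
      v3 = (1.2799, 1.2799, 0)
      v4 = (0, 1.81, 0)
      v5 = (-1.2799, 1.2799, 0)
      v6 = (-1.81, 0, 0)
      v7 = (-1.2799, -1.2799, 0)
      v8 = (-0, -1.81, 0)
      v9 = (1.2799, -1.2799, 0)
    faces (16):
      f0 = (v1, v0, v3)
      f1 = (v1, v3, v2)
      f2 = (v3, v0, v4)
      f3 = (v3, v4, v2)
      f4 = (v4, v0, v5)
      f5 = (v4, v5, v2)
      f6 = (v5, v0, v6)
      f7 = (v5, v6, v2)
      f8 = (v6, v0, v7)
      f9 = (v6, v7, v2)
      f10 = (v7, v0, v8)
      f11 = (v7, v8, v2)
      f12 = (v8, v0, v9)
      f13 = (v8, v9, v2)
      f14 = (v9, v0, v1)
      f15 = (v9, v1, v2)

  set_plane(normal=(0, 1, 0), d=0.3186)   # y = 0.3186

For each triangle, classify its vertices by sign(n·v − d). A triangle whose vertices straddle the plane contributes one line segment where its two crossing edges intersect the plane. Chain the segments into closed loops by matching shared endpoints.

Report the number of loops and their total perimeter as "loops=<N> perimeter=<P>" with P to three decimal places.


loops=1 perimeter=8.460

Straddling triangles (8 of 16):
  (v1,v0,v3) [--+] → (0.3186, 0.3186, 0)–(1.67804, 0.3186, 0)  len=1.3594
  (v1,v3,v2) [-+-] → (1.67804, 0.3186, 0)–(0.3186, 0.3186, 1.71996)  len=2.1923
  (v3,v0,v4) [+-+] → (0.3186, 0.3186, 0)–(0, 0.3186, 0)  len=0.3186
  (v3,v4,v2) [++-] → (0, 0.3186, 1.88691)–(0.3186, 0.3186, 1.71996)  len=0.3597
  (v4,v0,v5) [+-+] → (0, 0.3186, 0)–(-0.3186, 0.3186, 0)  len=0.3186
  (v4,v5,v2) [++-] → (-0.3186, 0.3186, 1.71996)–(0, 0.3186, 1.88691)  len=0.3597
  (v5,v0,v6) [+--] → (-0.3186, 0.3186, 0)–(-1.67804, 0.3186, 0)  len=1.3594
  (v5,v6,v2) [+--] → (-1.67804, 0.3186, 0)–(-0.3186, 0.3186, 1.71996)  len=2.1923

Chained into 1 loop(s):
  loop 1: 8 segments, perimeter = 8.4602
Total perimeter = 8.460


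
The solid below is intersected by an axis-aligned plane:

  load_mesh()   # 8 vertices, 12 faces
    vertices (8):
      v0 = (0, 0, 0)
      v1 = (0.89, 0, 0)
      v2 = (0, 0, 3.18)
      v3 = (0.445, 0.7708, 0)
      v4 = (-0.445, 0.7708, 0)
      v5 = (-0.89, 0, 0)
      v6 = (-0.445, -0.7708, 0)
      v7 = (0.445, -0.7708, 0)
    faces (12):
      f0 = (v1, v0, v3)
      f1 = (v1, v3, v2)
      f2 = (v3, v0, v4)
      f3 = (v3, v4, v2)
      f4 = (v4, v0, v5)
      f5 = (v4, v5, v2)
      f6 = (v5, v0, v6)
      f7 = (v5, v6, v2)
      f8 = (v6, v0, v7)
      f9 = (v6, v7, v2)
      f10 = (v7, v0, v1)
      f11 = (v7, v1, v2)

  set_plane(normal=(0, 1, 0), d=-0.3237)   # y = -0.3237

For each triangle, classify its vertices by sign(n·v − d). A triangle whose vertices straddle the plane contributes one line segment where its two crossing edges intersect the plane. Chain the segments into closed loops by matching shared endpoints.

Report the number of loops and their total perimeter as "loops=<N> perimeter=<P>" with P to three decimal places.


loops=1 perimeter=5.611

Straddling triangles (6 of 12):
  (v5,v0,v6) [++-] → (-0.186879, -0.3237, 0)–(-0.703121, -0.3237, 0)  len=0.5162
  (v5,v6,v2) [+-+] → (-0.703121, -0.3237, 0)–(-0.186879, -0.3237, 1.84455)  len=1.9154
  (v6,v0,v7) [-+-] → (-0.186879, -0.3237, 0)–(0.186879, -0.3237, 0)  len=0.3738
  (v6,v7,v2) [--+] → (0.186879, -0.3237, 1.84455)–(-0.186879, -0.3237, 1.84455)  len=0.3738
  (v7,v0,v1) [-++] → (0.186879, -0.3237, 0)–(0.703121, -0.3237, 0)  len=0.5162
  (v7,v1,v2) [-++] → (0.703121, -0.3237, 0)–(0.186879, -0.3237, 1.84455)  len=1.9154

Chained into 1 loop(s):
  loop 1: 6 segments, perimeter = 5.6109
Total perimeter = 5.611


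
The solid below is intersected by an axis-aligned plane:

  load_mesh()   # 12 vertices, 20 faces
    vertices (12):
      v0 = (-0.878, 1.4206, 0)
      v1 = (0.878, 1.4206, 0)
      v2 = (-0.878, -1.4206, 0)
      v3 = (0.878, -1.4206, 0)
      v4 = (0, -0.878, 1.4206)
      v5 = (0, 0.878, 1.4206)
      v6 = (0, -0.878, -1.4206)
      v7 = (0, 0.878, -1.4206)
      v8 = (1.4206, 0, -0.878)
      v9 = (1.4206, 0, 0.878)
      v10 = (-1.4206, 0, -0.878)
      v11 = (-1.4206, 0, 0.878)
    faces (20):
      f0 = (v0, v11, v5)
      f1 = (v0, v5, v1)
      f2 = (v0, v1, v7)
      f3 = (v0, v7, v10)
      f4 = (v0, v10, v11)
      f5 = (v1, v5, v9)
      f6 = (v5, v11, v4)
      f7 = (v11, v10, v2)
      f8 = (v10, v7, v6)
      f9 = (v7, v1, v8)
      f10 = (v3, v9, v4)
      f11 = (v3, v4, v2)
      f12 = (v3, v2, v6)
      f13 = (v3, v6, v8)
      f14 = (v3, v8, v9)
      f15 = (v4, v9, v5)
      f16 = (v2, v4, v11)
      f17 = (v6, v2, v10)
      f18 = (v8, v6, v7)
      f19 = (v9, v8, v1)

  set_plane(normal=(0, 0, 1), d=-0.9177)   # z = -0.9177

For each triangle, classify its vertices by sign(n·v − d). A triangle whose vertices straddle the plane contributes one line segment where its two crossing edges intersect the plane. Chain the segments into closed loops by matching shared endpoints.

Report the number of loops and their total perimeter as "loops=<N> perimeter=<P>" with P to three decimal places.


loops=1 perimeter=7.190

Straddling triangles (8 of 20):
  (v0,v1,v7) [++-] → (0.310817, 1.07008, -0.9177)–(-0.310817, 1.07008, -0.9177)  len=0.6216
  (v0,v7,v10) [+-+] → (-0.310817, 1.07008, -0.9177)–(-1.31666, 0.06424, -0.9177)  len=1.4225
  (v10,v7,v6) [+--] → (-1.31666, 0.06424, -0.9177)–(-1.31666, -0.06424, -0.9177)  len=0.1285
  (v7,v1,v8) [-++] → (0.310817, 1.07008, -0.9177)–(1.31666, 0.06424, -0.9177)  len=1.4225
  (v3,v2,v6) [++-] → (-0.310817, -1.07008, -0.9177)–(0.310817, -1.07008, -0.9177)  len=0.6216
  (v3,v6,v8) [+-+] → (0.310817, -1.07008, -0.9177)–(1.31666, -0.06424, -0.9177)  len=1.4225
  (v6,v2,v10) [-++] → (-0.310817, -1.07008, -0.9177)–(-1.31666, -0.06424, -0.9177)  len=1.4225
  (v8,v6,v7) [+--] → (1.31666, -0.06424, -0.9177)–(1.31666, 0.06424, -0.9177)  len=0.1285

Chained into 1 loop(s):
  loop 1: 8 segments, perimeter = 7.1901
Total perimeter = 7.190


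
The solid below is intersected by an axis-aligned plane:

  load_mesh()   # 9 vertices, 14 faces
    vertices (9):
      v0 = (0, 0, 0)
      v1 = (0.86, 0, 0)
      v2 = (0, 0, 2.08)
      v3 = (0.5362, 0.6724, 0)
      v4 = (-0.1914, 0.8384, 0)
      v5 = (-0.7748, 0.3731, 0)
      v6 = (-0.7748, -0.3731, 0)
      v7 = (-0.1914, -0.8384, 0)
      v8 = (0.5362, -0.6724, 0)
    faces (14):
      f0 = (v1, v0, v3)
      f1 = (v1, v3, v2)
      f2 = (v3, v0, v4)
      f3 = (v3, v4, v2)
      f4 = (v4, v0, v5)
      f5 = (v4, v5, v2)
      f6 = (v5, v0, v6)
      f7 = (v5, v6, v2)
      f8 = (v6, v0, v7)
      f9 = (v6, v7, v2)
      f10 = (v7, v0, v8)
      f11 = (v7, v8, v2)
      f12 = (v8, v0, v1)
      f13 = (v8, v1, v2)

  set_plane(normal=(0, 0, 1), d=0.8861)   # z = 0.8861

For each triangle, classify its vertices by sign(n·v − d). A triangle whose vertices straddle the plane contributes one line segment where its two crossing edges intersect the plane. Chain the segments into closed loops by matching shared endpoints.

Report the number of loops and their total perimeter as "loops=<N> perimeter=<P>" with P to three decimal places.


loops=1 perimeter=2.998

Straddling triangles (7 of 14):
  (v1,v3,v2) [--+] → (0.307774, 0.385951, 0.8861)–(0.493632, 0, 0.8861)  len=0.4284
  (v3,v4,v2) [--+] → (-0.109862, 0.481234, 0.8861)–(0.307774, 0.385951, 0.8861)  len=0.4284
  (v4,v5,v2) [--+] → (-0.444728, 0.214156, 0.8861)–(-0.109862, 0.481234, 0.8861)  len=0.4283
  (v5,v6,v2) [--+] → (-0.444728, -0.214156, 0.8861)–(-0.444728, 0.214156, 0.8861)  len=0.4283
  (v6,v7,v2) [--+] → (-0.109862, -0.481234, 0.8861)–(-0.444728, -0.214156, 0.8861)  len=0.4283
  (v7,v8,v2) [--+] → (0.307774, -0.385951, 0.8861)–(-0.109862, -0.481234, 0.8861)  len=0.4284
  (v8,v1,v2) [--+] → (0.493632, 0, 0.8861)–(0.307774, -0.385951, 0.8861)  len=0.4284

Chained into 1 loop(s):
  loop 1: 7 segments, perimeter = 2.9984
Total perimeter = 2.998


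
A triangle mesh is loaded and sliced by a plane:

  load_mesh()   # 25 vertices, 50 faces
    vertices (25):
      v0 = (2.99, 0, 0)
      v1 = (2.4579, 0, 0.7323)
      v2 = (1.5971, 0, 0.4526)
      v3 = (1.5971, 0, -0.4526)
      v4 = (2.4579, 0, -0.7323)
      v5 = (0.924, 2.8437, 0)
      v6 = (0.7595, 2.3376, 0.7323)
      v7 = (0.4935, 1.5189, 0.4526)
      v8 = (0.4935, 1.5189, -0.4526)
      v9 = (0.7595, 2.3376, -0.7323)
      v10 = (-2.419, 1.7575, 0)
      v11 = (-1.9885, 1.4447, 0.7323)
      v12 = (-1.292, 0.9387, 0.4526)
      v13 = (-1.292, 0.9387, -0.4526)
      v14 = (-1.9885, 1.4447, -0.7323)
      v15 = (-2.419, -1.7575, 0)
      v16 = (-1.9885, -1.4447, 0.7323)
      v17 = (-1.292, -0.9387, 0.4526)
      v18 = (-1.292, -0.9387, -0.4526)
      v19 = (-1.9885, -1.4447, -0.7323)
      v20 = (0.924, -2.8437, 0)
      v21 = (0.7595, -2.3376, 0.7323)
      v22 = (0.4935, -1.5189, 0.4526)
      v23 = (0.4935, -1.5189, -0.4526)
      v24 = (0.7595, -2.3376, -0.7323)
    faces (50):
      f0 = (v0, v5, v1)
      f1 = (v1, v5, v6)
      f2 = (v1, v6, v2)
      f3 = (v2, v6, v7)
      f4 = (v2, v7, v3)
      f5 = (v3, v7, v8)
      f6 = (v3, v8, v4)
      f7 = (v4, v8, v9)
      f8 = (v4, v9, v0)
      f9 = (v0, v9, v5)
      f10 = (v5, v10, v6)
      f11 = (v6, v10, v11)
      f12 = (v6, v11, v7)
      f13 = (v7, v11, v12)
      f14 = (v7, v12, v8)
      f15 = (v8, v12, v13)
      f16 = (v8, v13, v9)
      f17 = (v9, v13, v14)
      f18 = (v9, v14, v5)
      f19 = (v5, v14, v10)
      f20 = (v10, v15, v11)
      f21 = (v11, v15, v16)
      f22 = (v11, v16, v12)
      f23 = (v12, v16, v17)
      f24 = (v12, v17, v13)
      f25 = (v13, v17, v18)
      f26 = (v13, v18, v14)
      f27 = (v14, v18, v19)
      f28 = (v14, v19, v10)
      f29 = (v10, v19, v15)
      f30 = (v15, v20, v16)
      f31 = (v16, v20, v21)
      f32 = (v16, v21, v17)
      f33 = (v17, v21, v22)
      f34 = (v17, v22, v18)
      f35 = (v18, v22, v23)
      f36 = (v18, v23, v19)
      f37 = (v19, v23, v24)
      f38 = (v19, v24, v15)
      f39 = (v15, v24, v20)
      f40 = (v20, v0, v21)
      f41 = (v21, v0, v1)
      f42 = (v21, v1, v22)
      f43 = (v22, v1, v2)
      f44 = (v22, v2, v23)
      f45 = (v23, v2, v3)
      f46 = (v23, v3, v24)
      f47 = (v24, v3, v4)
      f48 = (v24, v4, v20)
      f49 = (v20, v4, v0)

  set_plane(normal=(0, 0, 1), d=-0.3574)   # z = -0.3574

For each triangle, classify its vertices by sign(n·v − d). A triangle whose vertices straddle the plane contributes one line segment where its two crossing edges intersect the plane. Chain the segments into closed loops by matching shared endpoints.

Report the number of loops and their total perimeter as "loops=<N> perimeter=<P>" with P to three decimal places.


loops=2 perimeter=25.436

Straddling triangles (20 of 50):
  (v2,v7,v3) [++-] → (1.48103, 0.159743, -0.3574)–(1.5971, 0, -0.3574)  len=0.1975
  (v3,v7,v8) [-+-] → (1.48103, 0.159743, -0.3574)–(0.4935, 1.5189, -0.3574)  len=1.6800
  (v4,v9,v0) [--+] → (1.9014, 1.14087, -0.3574)–(2.73031, 0, -0.3574)  len=1.4102
  (v0,v9,v5) [+-+] → (1.9014, 1.14087, -0.3574)–(0.843716, 2.5967, -0.3574)  len=1.7995
  (v7,v12,v8) [++-] → (0.305719, 1.45788, -0.3574)–(0.4935, 1.5189, -0.3574)  len=0.1974
  (v8,v12,v13) [-+-] → (0.305719, 1.45788, -0.3574)–(-1.292, 0.9387, -0.3574)  len=1.6800
  (v9,v14,v5) [--+] → (-0.49745, 2.16092, -0.3574)–(0.843716, 2.5967, -0.3574)  len=1.4102
  (v5,v14,v10) [+-+] → (-0.49745, 2.16092, -0.3574)–(-2.20889, 1.60484, -0.3574)  len=1.7995
  (v12,v17,v13) [++-] → (-1.292, 0.741254, -0.3574)–(-1.292, 0.9387, -0.3574)  len=0.1974
  (v13,v17,v18) [-+-] → (-1.292, 0.741254, -0.3574)–(-1.292, -0.9387, -0.3574)  len=1.6800
  (v14,v19,v10) [--+] → (-2.20889, 0.194662, -0.3574)–(-2.20889, 1.60484, -0.3574)  len=1.4102
  (v10,v19,v15) [+-+] → (-2.20889, 0.194662, -0.3574)–(-2.20889, -1.60484, -0.3574)  len=1.7995
  (v17,v22,v18) [++-] → (-1.10422, -0.99972, -0.3574)–(-1.292, -0.9387, -0.3574)  len=0.1974
  (v18,v22,v23) [-+-] → (-1.10422, -0.99972, -0.3574)–(0.4935, -1.5189, -0.3574)  len=1.6800
  (v19,v24,v15) [--+] → (-0.867729, -2.04062, -0.3574)–(-2.20889, -1.60484, -0.3574)  len=1.4102
  (v15,v24,v20) [+-+] → (-0.867729, -2.04062, -0.3574)–(0.843716, -2.5967, -0.3574)  len=1.7995
  (v22,v2,v23) [++-] → (0.609566, -1.35916, -0.3574)–(0.4935, -1.5189, -0.3574)  len=0.1975
  (v23,v2,v3) [-+-] → (0.609566, -1.35916, -0.3574)–(1.5971, 0, -0.3574)  len=1.6800
  (v24,v4,v20) [--+] → (1.67262, -1.45583, -0.3574)–(0.843716, -2.5967, -0.3574)  len=1.4102
  (v20,v4,v0) [+-+] → (1.67262, -1.45583, -0.3574)–(2.73031, 0, -0.3574)  len=1.7995

Chained into 2 loop(s):
  loop 1: 10 segments, perimeter = 9.3872
  loop 2: 10 segments, perimeter = 16.0485
Total perimeter = 25.436


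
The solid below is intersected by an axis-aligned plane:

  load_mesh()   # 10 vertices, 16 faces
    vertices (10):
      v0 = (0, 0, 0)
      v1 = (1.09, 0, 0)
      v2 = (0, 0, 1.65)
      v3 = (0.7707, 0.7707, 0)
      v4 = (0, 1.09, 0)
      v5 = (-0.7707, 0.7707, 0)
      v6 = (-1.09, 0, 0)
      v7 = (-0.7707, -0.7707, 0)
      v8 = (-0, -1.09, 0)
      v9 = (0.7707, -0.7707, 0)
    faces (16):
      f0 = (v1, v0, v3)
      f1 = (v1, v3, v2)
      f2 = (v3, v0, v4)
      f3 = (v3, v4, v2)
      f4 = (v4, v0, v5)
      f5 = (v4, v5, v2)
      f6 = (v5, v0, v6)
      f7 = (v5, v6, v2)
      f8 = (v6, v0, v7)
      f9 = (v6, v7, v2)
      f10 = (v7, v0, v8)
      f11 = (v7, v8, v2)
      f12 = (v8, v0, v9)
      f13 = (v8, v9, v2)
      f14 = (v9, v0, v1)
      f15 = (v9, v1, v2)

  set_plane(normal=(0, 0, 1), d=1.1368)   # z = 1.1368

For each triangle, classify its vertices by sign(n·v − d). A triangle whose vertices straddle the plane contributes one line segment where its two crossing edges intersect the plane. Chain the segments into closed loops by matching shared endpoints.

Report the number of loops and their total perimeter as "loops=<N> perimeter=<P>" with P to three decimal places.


Straddling triangles (8 of 16):
  (v1,v3,v2) [--+] → (0.239711, 0.239711, 1.1368)–(0.339023, 0, 1.1368)  len=0.2595
  (v3,v4,v2) [--+] → (0, 0.339023, 1.1368)–(0.239711, 0.239711, 1.1368)  len=0.2595
  (v4,v5,v2) [--+] → (-0.239711, 0.239711, 1.1368)–(0, 0.339023, 1.1368)  len=0.2595
  (v5,v6,v2) [--+] → (-0.339023, 0, 1.1368)–(-0.239711, 0.239711, 1.1368)  len=0.2595
  (v6,v7,v2) [--+] → (-0.239711, -0.239711, 1.1368)–(-0.339023, 0, 1.1368)  len=0.2595
  (v7,v8,v2) [--+] → (0, -0.339023, 1.1368)–(-0.239711, -0.239711, 1.1368)  len=0.2595
  (v8,v9,v2) [--+] → (0.239711, -0.239711, 1.1368)–(0, -0.339023, 1.1368)  len=0.2595
  (v9,v1,v2) [--+] → (0.339023, 0, 1.1368)–(0.239711, -0.239711, 1.1368)  len=0.2595

Chained into 1 loop(s):
  loop 1: 8 segments, perimeter = 2.0758
Total perimeter = 2.076

loops=1 perimeter=2.076


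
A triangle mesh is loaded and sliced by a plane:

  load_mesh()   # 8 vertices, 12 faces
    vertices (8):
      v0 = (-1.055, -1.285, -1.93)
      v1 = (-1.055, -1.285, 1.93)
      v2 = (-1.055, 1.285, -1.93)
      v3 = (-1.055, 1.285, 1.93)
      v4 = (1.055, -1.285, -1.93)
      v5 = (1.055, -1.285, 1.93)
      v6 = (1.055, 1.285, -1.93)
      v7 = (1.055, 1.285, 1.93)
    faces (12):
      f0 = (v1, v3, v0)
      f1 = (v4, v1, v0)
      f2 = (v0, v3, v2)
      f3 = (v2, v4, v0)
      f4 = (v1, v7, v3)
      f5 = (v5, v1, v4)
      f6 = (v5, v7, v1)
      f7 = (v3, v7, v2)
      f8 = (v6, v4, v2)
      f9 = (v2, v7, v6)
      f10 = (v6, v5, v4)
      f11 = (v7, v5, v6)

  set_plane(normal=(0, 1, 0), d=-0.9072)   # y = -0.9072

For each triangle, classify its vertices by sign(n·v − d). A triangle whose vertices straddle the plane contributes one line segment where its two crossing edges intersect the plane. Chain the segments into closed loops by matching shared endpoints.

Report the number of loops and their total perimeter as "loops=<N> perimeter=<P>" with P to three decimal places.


Straddling triangles (8 of 12):
  (v1,v3,v0) [-+-] → (-1.055, -0.9072, 1.93)–(-1.055, -0.9072, -1.36256)  len=3.2926
  (v0,v3,v2) [-++] → (-1.055, -0.9072, -1.36256)–(-1.055, -0.9072, -1.93)  len=0.5674
  (v2,v4,v0) [+--] → (0.744822, -0.9072, -1.93)–(-1.055, -0.9072, -1.93)  len=1.7998
  (v1,v7,v3) [-++] → (-0.744822, -0.9072, 1.93)–(-1.055, -0.9072, 1.93)  len=0.3102
  (v5,v7,v1) [-+-] → (1.055, -0.9072, 1.93)–(-0.744822, -0.9072, 1.93)  len=1.7998
  (v6,v4,v2) [+-+] → (1.055, -0.9072, -1.93)–(0.744822, -0.9072, -1.93)  len=0.3102
  (v6,v5,v4) [+--] → (1.055, -0.9072, 1.36256)–(1.055, -0.9072, -1.93)  len=3.2926
  (v7,v5,v6) [+-+] → (1.055, -0.9072, 1.93)–(1.055, -0.9072, 1.36256)  len=0.5674

Chained into 1 loop(s):
  loop 1: 8 segments, perimeter = 11.9400
Total perimeter = 11.940

loops=1 perimeter=11.940


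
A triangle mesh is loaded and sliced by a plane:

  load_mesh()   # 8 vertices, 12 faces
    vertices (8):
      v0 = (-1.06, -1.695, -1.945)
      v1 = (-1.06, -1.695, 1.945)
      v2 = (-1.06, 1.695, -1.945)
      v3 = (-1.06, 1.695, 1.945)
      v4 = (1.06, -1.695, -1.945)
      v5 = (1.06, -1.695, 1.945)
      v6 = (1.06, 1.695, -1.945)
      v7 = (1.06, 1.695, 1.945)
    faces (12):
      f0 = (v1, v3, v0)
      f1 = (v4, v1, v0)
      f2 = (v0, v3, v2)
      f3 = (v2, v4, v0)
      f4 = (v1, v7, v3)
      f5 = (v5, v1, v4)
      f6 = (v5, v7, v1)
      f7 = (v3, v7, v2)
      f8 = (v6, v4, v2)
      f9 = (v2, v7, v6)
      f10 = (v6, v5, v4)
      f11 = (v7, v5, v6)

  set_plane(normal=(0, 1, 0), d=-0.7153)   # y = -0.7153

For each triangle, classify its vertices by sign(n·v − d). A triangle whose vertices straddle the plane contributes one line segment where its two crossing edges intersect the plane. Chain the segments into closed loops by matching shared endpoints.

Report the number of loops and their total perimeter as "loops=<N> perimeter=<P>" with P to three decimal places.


Straddling triangles (8 of 12):
  (v1,v3,v0) [-+-] → (-1.06, -0.7153, 1.945)–(-1.06, -0.7153, -0.820801)  len=2.7658
  (v0,v3,v2) [-++] → (-1.06, -0.7153, -0.820801)–(-1.06, -0.7153, -1.945)  len=1.1242
  (v2,v4,v0) [+--] → (0.447326, -0.7153, -1.945)–(-1.06, -0.7153, -1.945)  len=1.5073
  (v1,v7,v3) [-++] → (-0.447326, -0.7153, 1.945)–(-1.06, -0.7153, 1.945)  len=0.6127
  (v5,v7,v1) [-+-] → (1.06, -0.7153, 1.945)–(-0.447326, -0.7153, 1.945)  len=1.5073
  (v6,v4,v2) [+-+] → (1.06, -0.7153, -1.945)–(0.447326, -0.7153, -1.945)  len=0.6127
  (v6,v5,v4) [+--] → (1.06, -0.7153, 0.820801)–(1.06, -0.7153, -1.945)  len=2.7658
  (v7,v5,v6) [+-+] → (1.06, -0.7153, 1.945)–(1.06, -0.7153, 0.820801)  len=1.1242

Chained into 1 loop(s):
  loop 1: 8 segments, perimeter = 12.0200
Total perimeter = 12.020

loops=1 perimeter=12.020


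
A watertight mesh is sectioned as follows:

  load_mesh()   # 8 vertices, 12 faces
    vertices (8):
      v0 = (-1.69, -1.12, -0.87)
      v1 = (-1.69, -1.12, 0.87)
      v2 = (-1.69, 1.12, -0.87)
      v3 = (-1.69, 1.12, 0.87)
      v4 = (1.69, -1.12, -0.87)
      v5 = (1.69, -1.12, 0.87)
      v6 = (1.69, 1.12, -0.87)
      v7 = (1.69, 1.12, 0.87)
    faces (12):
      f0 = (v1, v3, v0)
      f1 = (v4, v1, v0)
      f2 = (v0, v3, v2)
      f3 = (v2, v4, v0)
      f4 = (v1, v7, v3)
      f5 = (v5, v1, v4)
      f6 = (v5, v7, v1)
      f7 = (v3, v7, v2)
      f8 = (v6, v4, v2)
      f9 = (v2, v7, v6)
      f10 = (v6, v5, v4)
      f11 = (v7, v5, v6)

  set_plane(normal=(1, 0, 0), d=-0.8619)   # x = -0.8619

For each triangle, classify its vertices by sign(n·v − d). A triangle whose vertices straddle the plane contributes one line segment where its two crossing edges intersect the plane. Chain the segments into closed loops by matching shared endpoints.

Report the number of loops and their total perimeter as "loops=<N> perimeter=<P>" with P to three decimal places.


Straddling triangles (8 of 12):
  (v4,v1,v0) [+--] → (-0.8619, -1.12, 0.4437)–(-0.8619, -1.12, -0.87)  len=1.3137
  (v2,v4,v0) [-+-] → (-0.8619, 0.5712, -0.87)–(-0.8619, -1.12, -0.87)  len=1.6912
  (v1,v7,v3) [-+-] → (-0.8619, -0.5712, 0.87)–(-0.8619, 1.12, 0.87)  len=1.6912
  (v5,v1,v4) [+-+] → (-0.8619, -1.12, 0.87)–(-0.8619, -1.12, 0.4437)  len=0.4263
  (v5,v7,v1) [++-] → (-0.8619, -0.5712, 0.87)–(-0.8619, -1.12, 0.87)  len=0.5488
  (v3,v7,v2) [-+-] → (-0.8619, 1.12, 0.87)–(-0.8619, 1.12, -0.4437)  len=1.3137
  (v6,v4,v2) [++-] → (-0.8619, 0.5712, -0.87)–(-0.8619, 1.12, -0.87)  len=0.5488
  (v2,v7,v6) [-++] → (-0.8619, 1.12, -0.4437)–(-0.8619, 1.12, -0.87)  len=0.4263

Chained into 1 loop(s):
  loop 1: 8 segments, perimeter = 7.9600
Total perimeter = 7.960

loops=1 perimeter=7.960


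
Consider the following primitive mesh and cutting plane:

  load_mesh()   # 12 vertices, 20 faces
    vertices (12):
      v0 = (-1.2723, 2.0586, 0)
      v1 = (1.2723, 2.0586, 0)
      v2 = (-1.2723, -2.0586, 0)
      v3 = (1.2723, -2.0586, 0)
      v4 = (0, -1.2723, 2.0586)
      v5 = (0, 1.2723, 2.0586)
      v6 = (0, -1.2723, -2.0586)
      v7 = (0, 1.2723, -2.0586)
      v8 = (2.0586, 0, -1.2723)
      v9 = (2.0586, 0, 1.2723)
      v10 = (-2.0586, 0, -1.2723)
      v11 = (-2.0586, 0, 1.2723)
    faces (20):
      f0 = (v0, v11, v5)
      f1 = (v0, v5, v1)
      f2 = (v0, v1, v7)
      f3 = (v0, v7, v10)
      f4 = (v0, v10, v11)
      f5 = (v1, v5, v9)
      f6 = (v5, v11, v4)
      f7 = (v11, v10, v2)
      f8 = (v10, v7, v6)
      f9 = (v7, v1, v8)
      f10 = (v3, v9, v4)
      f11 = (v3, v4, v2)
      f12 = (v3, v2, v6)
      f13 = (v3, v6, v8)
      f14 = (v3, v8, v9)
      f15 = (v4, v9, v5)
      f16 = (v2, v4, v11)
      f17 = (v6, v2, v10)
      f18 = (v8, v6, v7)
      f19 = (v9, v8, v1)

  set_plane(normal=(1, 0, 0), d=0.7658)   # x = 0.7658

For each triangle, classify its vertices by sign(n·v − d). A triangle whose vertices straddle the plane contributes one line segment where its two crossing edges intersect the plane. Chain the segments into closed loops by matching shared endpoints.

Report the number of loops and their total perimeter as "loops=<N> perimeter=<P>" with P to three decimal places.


loops=1 perimeter=12.060

Straddling triangles (10 of 20):
  (v0,v5,v1) [--+] → (0.7658, 1.74558, 0.819524)–(0.7658, 2.0586, 0)  len=0.8773
  (v0,v1,v7) [-+-] → (0.7658, 2.0586, 0)–(0.7658, 1.74558, -0.819524)  len=0.8773
  (v1,v5,v9) [+-+] → (0.7658, 1.74558, 0.819524)–(0.7658, 0.799004, 1.7661)  len=1.3387
  (v7,v1,v8) [-++] → (0.7658, 1.74558, -0.819524)–(0.7658, 0.799004, -1.7661)  len=1.3387
  (v3,v9,v4) [++-] → (0.7658, -0.799004, 1.7661)–(0.7658, -1.74558, 0.819524)  len=1.3387
  (v3,v4,v2) [+--] → (0.7658, -1.74558, 0.819524)–(0.7658, -2.0586, 0)  len=0.8773
  (v3,v2,v6) [+--] → (0.7658, -2.0586, 0)–(0.7658, -1.74558, -0.819524)  len=0.8773
  (v3,v6,v8) [+-+] → (0.7658, -1.74558, -0.819524)–(0.7658, -0.799004, -1.7661)  len=1.3387
  (v4,v9,v5) [-+-] → (0.7658, -0.799004, 1.7661)–(0.7658, 0.799004, 1.7661)  len=1.5980
  (v8,v6,v7) [+--] → (0.7658, -0.799004, -1.7661)–(0.7658, 0.799004, -1.7661)  len=1.5980

Chained into 1 loop(s):
  loop 1: 10 segments, perimeter = 12.0597
Total perimeter = 12.060


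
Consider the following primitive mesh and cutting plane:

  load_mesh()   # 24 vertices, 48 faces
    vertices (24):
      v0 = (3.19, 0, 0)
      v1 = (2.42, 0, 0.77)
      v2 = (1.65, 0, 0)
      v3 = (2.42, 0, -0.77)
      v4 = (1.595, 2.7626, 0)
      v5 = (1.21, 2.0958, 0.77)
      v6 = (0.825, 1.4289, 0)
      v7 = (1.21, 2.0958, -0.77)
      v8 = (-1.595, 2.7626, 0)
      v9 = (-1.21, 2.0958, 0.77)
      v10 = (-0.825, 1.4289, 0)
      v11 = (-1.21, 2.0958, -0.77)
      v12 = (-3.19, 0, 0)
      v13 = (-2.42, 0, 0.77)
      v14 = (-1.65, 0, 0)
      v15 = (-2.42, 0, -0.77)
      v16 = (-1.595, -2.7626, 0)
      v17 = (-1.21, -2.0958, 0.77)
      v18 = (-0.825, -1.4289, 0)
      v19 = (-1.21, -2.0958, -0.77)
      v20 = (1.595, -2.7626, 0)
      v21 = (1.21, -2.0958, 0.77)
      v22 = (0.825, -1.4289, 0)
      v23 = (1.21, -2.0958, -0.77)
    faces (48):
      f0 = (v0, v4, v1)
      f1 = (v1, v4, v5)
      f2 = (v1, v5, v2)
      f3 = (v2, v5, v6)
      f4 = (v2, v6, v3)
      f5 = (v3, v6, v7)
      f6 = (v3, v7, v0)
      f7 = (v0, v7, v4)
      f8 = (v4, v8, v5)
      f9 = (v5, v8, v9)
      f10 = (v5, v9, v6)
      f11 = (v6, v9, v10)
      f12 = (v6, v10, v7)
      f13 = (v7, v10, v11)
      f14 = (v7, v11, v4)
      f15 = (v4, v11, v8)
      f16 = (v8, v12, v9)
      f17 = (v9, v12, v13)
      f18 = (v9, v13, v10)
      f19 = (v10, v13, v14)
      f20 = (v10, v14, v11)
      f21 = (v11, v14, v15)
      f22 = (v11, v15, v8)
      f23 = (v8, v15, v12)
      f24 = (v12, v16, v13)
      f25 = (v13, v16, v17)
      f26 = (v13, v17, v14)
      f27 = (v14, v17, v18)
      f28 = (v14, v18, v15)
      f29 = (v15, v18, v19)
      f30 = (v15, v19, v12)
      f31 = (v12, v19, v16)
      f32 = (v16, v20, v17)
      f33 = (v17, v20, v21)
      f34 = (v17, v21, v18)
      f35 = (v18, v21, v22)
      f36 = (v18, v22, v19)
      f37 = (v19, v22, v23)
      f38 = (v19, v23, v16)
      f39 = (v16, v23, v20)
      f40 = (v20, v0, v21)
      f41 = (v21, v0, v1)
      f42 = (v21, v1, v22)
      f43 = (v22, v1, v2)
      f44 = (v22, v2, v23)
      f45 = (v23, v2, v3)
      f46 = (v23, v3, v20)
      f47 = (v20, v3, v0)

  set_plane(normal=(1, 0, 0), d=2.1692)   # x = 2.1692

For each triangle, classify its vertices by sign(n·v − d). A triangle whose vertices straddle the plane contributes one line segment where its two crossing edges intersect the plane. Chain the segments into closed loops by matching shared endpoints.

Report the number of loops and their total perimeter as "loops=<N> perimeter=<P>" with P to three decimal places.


Straddling triangles (14 of 48):
  (v0,v4,v1) [+-+] → (2.1692, 1.76806, 0)–(2.1692, 0.83983, 0.53592)  len=1.0718
  (v1,v4,v5) [+--] → (2.1692, 0.83983, 0.53592)–(2.1692, 0.434402, 0.77)  len=0.4682
  (v1,v5,v2) [+--] → (2.1692, 0.434402, 0.77)–(2.1692, 0, 0.5192)  len=0.5016
  (v2,v6,v3) [--+] → (2.1692, 0.224682, -0.648924)–(2.1692, 0, -0.5192)  len=0.2594
  (v3,v6,v7) [+--] → (2.1692, 0.224682, -0.648924)–(2.1692, 0.434402, -0.77)  len=0.2422
  (v3,v7,v0) [+-+] → (2.1692, 0.434402, -0.77)–(2.1692, 1.0805, -0.396978)  len=0.7460
  (v0,v7,v4) [+--] → (2.1692, 1.0805, -0.396978)–(2.1692, 1.76806, 0)  len=0.7939
  (v20,v0,v21) [-+-] → (2.1692, -1.76806, 0)–(2.1692, -1.0805, 0.396978)  len=0.7939
  (v21,v0,v1) [-++] → (2.1692, -1.0805, 0.396978)–(2.1692, -0.434402, 0.77)  len=0.7460
  (v21,v1,v22) [-+-] → (2.1692, -0.434402, 0.77)–(2.1692, -0.224682, 0.648924)  len=0.2422
  (v22,v1,v2) [-+-] → (2.1692, -0.224682, 0.648924)–(2.1692, 0, 0.5192)  len=0.2594
  (v23,v2,v3) [--+] → (2.1692, 0, -0.5192)–(2.1692, -0.434402, -0.77)  len=0.5016
  (v23,v3,v20) [-+-] → (2.1692, -0.434402, -0.77)–(2.1692, -0.83983, -0.53592)  len=0.4682
  (v20,v3,v0) [-++] → (2.1692, -0.83983, -0.53592)–(2.1692, -1.76806, 0)  len=1.0718

Chained into 1 loop(s):
  loop 1: 14 segments, perimeter = 8.1664
Total perimeter = 8.166

loops=1 perimeter=8.166


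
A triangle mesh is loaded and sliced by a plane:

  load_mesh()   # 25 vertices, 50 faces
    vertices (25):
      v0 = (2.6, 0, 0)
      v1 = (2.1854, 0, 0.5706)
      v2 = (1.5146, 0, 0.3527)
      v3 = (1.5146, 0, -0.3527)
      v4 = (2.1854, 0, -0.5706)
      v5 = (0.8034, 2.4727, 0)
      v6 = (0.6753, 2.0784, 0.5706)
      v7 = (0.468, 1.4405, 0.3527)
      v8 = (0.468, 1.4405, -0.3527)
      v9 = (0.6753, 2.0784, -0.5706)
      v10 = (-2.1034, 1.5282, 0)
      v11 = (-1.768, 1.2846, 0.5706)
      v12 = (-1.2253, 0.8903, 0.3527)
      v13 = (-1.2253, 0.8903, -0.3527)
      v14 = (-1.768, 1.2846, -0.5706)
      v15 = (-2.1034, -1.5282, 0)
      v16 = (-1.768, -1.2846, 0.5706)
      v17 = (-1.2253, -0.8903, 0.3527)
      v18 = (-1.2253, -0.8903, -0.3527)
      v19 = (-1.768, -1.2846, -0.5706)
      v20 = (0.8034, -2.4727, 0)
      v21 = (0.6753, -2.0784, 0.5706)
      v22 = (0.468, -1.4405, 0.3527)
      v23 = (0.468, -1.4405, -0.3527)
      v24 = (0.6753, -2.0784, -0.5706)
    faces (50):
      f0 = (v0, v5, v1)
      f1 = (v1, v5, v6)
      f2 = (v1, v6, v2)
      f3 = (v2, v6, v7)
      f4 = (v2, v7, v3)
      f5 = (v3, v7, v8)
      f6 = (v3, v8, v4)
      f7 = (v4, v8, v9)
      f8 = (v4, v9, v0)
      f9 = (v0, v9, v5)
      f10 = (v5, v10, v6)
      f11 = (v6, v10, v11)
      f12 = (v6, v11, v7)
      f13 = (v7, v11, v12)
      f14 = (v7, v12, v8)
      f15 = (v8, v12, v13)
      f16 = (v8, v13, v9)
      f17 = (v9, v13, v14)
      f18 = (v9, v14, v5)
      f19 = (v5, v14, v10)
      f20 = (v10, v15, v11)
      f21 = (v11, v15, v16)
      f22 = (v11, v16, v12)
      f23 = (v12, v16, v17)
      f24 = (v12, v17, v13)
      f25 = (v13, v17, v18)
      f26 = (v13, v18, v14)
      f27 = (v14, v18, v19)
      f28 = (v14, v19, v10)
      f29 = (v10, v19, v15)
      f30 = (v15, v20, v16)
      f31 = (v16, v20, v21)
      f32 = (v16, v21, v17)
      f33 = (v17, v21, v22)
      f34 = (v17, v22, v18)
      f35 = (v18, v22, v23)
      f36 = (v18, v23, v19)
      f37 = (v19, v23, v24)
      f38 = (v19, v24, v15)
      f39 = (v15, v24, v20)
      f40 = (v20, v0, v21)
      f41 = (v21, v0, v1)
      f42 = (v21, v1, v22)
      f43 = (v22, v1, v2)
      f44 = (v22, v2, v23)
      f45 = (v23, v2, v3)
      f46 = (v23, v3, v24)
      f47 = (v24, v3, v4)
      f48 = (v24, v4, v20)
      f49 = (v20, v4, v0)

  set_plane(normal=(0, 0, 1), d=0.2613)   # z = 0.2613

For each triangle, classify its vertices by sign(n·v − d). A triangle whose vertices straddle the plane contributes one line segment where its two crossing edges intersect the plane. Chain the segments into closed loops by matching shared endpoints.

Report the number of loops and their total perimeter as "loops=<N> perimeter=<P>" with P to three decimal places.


Straddling triangles (20 of 50):
  (v0,v5,v1) [--+] → (1.43627, 1.34035, 0.2613)–(2.41014, 0, 0.2613)  len=1.6568
  (v1,v5,v6) [+-+] → (1.43627, 1.34035, 0.2613)–(0.744738, 2.29213, 0.2613)  len=1.1765
  (v2,v7,v3) [++-] → (0.60361, 1.25385, 0.2613)–(1.5146, 0, 0.2613)  len=1.5499
  (v3,v7,v8) [-+-] → (0.60361, 1.25385, 0.2613)–(0.468, 1.4405, 0.2613)  len=0.2307
  (v5,v10,v6) [--+] → (-0.830925, 1.78016, 0.2613)–(0.744738, 2.29213, 0.2613)  len=1.6568
  (v6,v10,v11) [+-+] → (-0.830925, 1.78016, 0.2613)–(-1.94981, 1.41665, 0.2613)  len=1.1765
  (v7,v12,v8) [++-] → (-1.0059, 0.96159, 0.2613)–(0.468, 1.4405, 0.2613)  len=1.5497
  (v8,v12,v13) [-+-] → (-1.0059, 0.96159, 0.2613)–(-1.2253, 0.8903, 0.2613)  len=0.2307
  (v10,v15,v11) [--+] → (-1.94981, -0.240109, 0.2613)–(-1.94981, 1.41665, 0.2613)  len=1.6568
  (v11,v15,v16) [+-+] → (-1.94981, -0.240109, 0.2613)–(-1.94981, -1.41665, 0.2613)  len=1.1765
  (v12,v17,v13) [++-] → (-1.2253, -0.659584, 0.2613)–(-1.2253, 0.8903, 0.2613)  len=1.5499
  (v13,v17,v18) [-+-] → (-1.2253, -0.659584, 0.2613)–(-1.2253, -0.8903, 0.2613)  len=0.2307
  (v15,v20,v16) [--+] → (-0.374144, -1.92862, 0.2613)–(-1.94981, -1.41665, 0.2613)  len=1.6568
  (v16,v20,v21) [+-+] → (-0.374144, -1.92862, 0.2613)–(0.744738, -2.29213, 0.2613)  len=1.1765
  (v17,v22,v18) [++-] → (0.248596, -1.36921, 0.2613)–(-1.2253, -0.8903, 0.2613)  len=1.5497
  (v18,v22,v23) [-+-] → (0.248596, -1.36921, 0.2613)–(0.468, -1.4405, 0.2613)  len=0.2307
  (v20,v0,v21) [--+] → (1.7186, -0.95178, 0.2613)–(0.744738, -2.29213, 0.2613)  len=1.6568
  (v21,v0,v1) [+-+] → (1.7186, -0.95178, 0.2613)–(2.41014, 0, 0.2613)  len=1.1765
  (v22,v2,v23) [++-] → (1.37899, -0.186648, 0.2613)–(0.468, -1.4405, 0.2613)  len=1.5499
  (v23,v2,v3) [-+-] → (1.37899, -0.186648, 0.2613)–(1.5146, 0, 0.2613)  len=0.2307

Chained into 2 loop(s):
  loop 1: 10 segments, perimeter = 14.1663
  loop 2: 10 segments, perimeter = 8.9026
Total perimeter = 23.069

loops=2 perimeter=23.069


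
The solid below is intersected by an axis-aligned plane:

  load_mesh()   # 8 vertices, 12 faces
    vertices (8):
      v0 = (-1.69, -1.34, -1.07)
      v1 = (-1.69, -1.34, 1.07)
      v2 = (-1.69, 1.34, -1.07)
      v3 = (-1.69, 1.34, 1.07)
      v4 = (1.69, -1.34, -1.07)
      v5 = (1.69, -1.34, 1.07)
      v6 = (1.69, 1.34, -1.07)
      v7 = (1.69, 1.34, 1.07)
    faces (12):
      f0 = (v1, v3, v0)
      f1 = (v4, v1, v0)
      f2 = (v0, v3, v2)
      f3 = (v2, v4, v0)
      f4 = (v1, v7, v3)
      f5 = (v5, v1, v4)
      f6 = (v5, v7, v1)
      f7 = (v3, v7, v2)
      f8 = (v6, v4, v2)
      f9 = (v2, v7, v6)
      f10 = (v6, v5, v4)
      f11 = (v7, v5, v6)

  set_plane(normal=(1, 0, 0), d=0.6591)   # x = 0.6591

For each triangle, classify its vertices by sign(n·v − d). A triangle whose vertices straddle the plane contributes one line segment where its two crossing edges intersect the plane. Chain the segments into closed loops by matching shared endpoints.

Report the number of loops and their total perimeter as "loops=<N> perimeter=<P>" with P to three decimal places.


loops=1 perimeter=9.640

Straddling triangles (8 of 12):
  (v4,v1,v0) [+--] → (0.6591, -1.34, -0.4173)–(0.6591, -1.34, -1.07)  len=0.6527
  (v2,v4,v0) [-+-] → (0.6591, -0.5226, -1.07)–(0.6591, -1.34, -1.07)  len=0.8174
  (v1,v7,v3) [-+-] → (0.6591, 0.5226, 1.07)–(0.6591, 1.34, 1.07)  len=0.8174
  (v5,v1,v4) [+-+] → (0.6591, -1.34, 1.07)–(0.6591, -1.34, -0.4173)  len=1.4873
  (v5,v7,v1) [++-] → (0.6591, 0.5226, 1.07)–(0.6591, -1.34, 1.07)  len=1.8626
  (v3,v7,v2) [-+-] → (0.6591, 1.34, 1.07)–(0.6591, 1.34, 0.4173)  len=0.6527
  (v6,v4,v2) [++-] → (0.6591, -0.5226, -1.07)–(0.6591, 1.34, -1.07)  len=1.8626
  (v2,v7,v6) [-++] → (0.6591, 1.34, 0.4173)–(0.6591, 1.34, -1.07)  len=1.4873

Chained into 1 loop(s):
  loop 1: 8 segments, perimeter = 9.6400
Total perimeter = 9.640
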